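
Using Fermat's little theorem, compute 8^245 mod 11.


Fermat's little theorem: if p is prime and gcd(a,p)=1, then a^(p-1) ≡ 1 (mod p)
p = 11 is prime, gcd(8,11) = 1
Reduce exponent: 245 mod 10 = 5
So 8^245 ≡ 8^5 (mod 11)
8^5 mod 11 = 10

8^245 ≡ 10 (mod 11)


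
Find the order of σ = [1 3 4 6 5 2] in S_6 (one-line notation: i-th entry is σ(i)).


Cycle decomposition: (2 3 4 6)
Cycle lengths: 4
Order = lcm(4) = 4

ord(σ) = 4


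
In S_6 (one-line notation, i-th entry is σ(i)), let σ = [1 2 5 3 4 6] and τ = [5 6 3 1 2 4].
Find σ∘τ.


σ∘τ: apply τ first, then σ
1 →τ 5 →σ 4
2 →τ 6 →σ 6
3 →τ 3 →σ 5
4 →τ 1 →σ 1
5 →τ 2 →σ 2
6 →τ 4 →σ 3

σ∘τ = [4 6 5 1 2 3]


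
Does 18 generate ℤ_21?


g generates ℤ_n iff gcd(g, n) = 1
gcd(18, 21) = 3
Since gcd = 3 ≠ 1, ⟨18⟩ has order 7 < 21, so 18 is not a generator.

No, 18 does not generate ℤ_21


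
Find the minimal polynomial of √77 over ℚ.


√77 satisfies x² - 77 = 0, irreducible over ℚ since 77 is squarefree

Minimal polynomial: x² - 77


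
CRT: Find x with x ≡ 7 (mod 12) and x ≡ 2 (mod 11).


m₁ = 12, m₂ = 11, gcd = 1, so CRT applies. M = m₁·m₂ = 132
Let M₁ = M/m₁ = 11, M₂ = M/m₂ = 12
Find y₁ ≡ M₁⁻¹ (mod m₁): 11⁻¹ ≡ 11 (mod 12)
Find y₂ ≡ M₂⁻¹ (mod m₂): 12⁻¹ ≡ 1 (mod 11)
x = a₁·M₁·y₁ + a₂·M₂·y₂ = 7·11·11 + 2·12·1 = 871
Reduce mod 132: x ≡ 79
Check: 79 mod 12 = 7 ✓, 79 mod 11 = 2 ✓

x ≡ 79 (mod 132)


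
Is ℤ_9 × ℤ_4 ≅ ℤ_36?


Comparing ℤ_9 × ℤ_4 and ℤ_36:
gcd(9,4) = 1, so ℤ_9 × ℤ_4 ≅ ℤ_36 (CRT)

Yes, ℤ_9 × ℤ_4 ≅ ℤ_36


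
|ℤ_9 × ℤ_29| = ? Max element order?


|ℤ_9 × ℤ_29| = 9 × 29 = 261
Max element order = lcm(9,29) = 261
Cyclic? Yes (gcd=1)

|ℤ_9×ℤ_29| = 261, max element order = 261


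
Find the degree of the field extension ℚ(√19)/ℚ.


√19 has minimal polynomial x² - 19 (irreducible over ℚ since 19 is squarefree)

[ℚ(√19)/ℚ] = 2


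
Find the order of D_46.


|D_n| = 2n (n rotations and n reflections)
|D_46| = 2×46 = 92

|D_46| = 92


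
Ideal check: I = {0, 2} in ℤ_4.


Check ideal conditions for I = {0, 2} in ℤ_4:
(1) I is an additive subgroup? Yes
(2) For r ∈ ℤ_4 and a ∈ I: r·a ∈ I? Yes

Yes, I is an ideal of ℤ_4


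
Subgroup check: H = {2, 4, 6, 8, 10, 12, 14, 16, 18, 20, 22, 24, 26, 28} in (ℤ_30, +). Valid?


Subgroup test for H = {2, 4, 6, 8, 10, 12, 14, 16, 18, 20, 22, 24, 26, 28} in (ℤ_30, +):
(1) 0 ∈ H? No
(2) Closure: for all a,b ∈ H, (a+b) mod 30 ∈ H? No  [counterexample: 2 + 28 = 0 ∉ H]
(3) Inverses: for all a ∈ H, -a mod 30 ∈ H? Yes

No, H is not a subgroup of ℤ_30


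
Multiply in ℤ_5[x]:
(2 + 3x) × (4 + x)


Expand and collect like terms; reduce coefficients mod 5:
x^0: 2·4 = 8 ≡ 3 (mod 5)
x^1: 2·1 + 3·4 = 14 ≡ 4 (mod 5)
x^2: 3·1 = 3 ≡ 3 (mod 5)
Result: 3 + 4x + 3x^2

f · g = 3 + 4x + 3x^2


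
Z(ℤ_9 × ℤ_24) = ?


Z(G) = {g ∈ G | gx = xg for all x ∈ G}
Direct product of abelian groups is abelian, so Z(G) = G

Z(ℤ_9 × ℤ_24) = ℤ_9 × ℤ_24


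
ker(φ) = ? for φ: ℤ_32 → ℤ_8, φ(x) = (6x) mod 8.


Kernel = preimage of identity
ker(φ) = {x ∈ ℤ_32 : 6x ≡ 0 (mod 8)}. Since 8 | 32, φ is well-defined. The kernel is the cyclic subgroup ⟨4⟩ of ℤ_32 (order 8), i.e. {0, 4, 8, 12, 16, 20, 24, 28}

ker(φ) = {0, 4, 8, 12, 16, 20, 24, 28}


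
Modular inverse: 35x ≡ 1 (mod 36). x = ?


Use the extended Euclidean algorithm to write 1 = 35·s + 36·t; then s mod 36 is the inverse.
Euclidean algorithm:
  35 = 0·36 + 35
  36 = 1·35 + 1
  35 = 35·1 + 0
gcd(35,36) = 1
Back-substitution gives: 35·(-1) + 36·(1) = 1
So 35⁻¹ ≡ -1 ≡ 35 (mod 36)
Check: 35 × 35 = 1225 ≡ 1 (mod 36) ✓

35⁻¹ ≡ 35 (mod 36)


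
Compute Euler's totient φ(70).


Factor n: 70 = 2 × 5 × 7
φ(n) = n · ∏(1 - 1/p) over distinct primes p | n
φ(70) = 70 · (1 - 1/2) · (1 - 1/5) · (1 - 1/7) = 24

φ(70) = 24


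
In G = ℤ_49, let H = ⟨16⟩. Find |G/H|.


|⟨16⟩| = n / gcd(16, 49) = 49 / 1 = 49
H is normal (ℤ_49 is abelian).
|G/H| = |G| / |H| = 49 / 49 = 1

|G/H| = 1


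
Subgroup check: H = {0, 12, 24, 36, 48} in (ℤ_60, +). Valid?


Subgroup test for H = {0, 12, 24, 36, 48} in (ℤ_60, +):
(1) 0 ∈ H? Yes
(2) Closure: for all a,b ∈ H, (a+b) mod 60 ∈ H? Yes
(3) Inverses: for all a ∈ H, -a mod 60 ∈ H? Yes

Yes, H is a subgroup of ℤ_60


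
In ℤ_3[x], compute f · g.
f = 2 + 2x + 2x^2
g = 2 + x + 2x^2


Expand and collect like terms; reduce coefficients mod 3:
x^0: 2·2 = 4 ≡ 1 (mod 3)
x^1: 2·1 + 2·2 = 6 ≡ 0 (mod 3)
x^2: 2·2 + 2·1 + 2·2 = 10 ≡ 1 (mod 3)
x^3: 2·2 + 2·1 = 6 ≡ 0 (mod 3)
x^4: 2·2 = 4 ≡ 1 (mod 3)
Result: 1 + x^2 + x^4

f · g = 1 + x^2 + x^4


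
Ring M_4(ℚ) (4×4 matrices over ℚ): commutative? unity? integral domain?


Matrix multiplication is non-commutative for n ≥ 2; the identity matrix I is the unity; singular matrices give zero divisors, so not an integral domain
Commutative: No
Integral domain: No
Has unity: Yes

M_4(ℚ) (4×4 matrices over ℚ): Commutative=No, Unity=Yes


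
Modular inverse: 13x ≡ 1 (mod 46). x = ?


Use the extended Euclidean algorithm to write 1 = 13·s + 46·t; then s mod 46 is the inverse.
Euclidean algorithm:
  13 = 0·46 + 13
  46 = 3·13 + 7
  13 = 1·7 + 6
  7 = 1·6 + 1
  6 = 6·1 + 0
gcd(13,46) = 1
Back-substitution gives: 13·(-7) + 46·(2) = 1
So 13⁻¹ ≡ -7 ≡ 39 (mod 46)
Check: 13 × 39 = 507 ≡ 1 (mod 46) ✓

13⁻¹ ≡ 39 (mod 46)


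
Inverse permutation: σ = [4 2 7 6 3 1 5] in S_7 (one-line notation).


To find σ⁻¹, swap domain and range:
σ(1) = 4 → σ⁻¹(4) = 1
σ(2) = 2 → σ⁻¹(2) = 2
σ(3) = 7 → σ⁻¹(7) = 3
σ(4) = 6 → σ⁻¹(6) = 4
σ(5) = 3 → σ⁻¹(3) = 5
σ(6) = 1 → σ⁻¹(1) = 6
σ(7) = 5 → σ⁻¹(5) = 7

σ⁻¹ = [6 2 5 1 7 4 3]


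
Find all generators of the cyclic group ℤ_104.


g generates ℤ_n iff gcd(g,n) = 1
Prime factors of 104: 2, 13
Generators are g ∈ {1,...,103} not divisible by any of these primes.
Generators: {1, 3, 5, 7, 9, 11, 15, 17, 19, 21, 23, 25, 27, 29, 31, 33, 35, 37, 41, 43, 45, 47, 49, 51, 53, 55, 57, 59, 61, 63, 67, 69, 71, 73, 75, 77, 79, 81, 83, 85, 87, 89, 93, 95, 97, 99, 101, 103}
Number of generators = φ(104) = 48

Generators of ℤ_104 = {1, 3, 5, 7, 9, 11, 15, 17, 19, 21, 23, 25, 27, 29, 31, 33, 35, 37, 41, 43, 45, 47, 49, 51, 53, 55, 57, 59, 61, 63, 67, 69, 71, 73, 75, 77, 79, 81, 83, 85, 87, 89, 93, 95, 97, 99, 101, 103}


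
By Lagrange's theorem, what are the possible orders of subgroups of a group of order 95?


Lagrange's theorem: |H| divides |G|
|G| = 95
Divisors of 95: 1, 5, 19, 95

Possible subgroup orders: {1, 5, 19, 95}


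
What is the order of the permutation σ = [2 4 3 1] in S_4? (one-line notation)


Cycle decomposition: (1 2 4)
Cycle lengths: 3
Order = lcm(3) = 3

ord(σ) = 3


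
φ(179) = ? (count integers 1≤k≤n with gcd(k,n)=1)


Factor n: 179 = 179
φ(n) = n · ∏(1 - 1/p) over distinct primes p | n
φ(179) = 179 · (1 - 1/179) = 178

φ(179) = 178


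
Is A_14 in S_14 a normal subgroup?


H = A_14 in S_14
A_14 has index 2 in S_14, and every subgroup of index 2 is normal

Yes, normal subgroup


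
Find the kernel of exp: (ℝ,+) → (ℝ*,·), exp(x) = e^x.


Kernel = preimage of identity
ker(exp) = {x ∈ ℝ | e^x = 1} = {0}

ker(exp) = {0}


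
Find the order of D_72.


|D_n| = 2n (n rotations and n reflections)
|D_72| = 2×72 = 144

|D_72| = 144


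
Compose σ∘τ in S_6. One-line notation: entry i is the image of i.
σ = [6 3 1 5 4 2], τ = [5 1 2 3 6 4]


σ∘τ: apply τ first, then σ
1 →τ 5 →σ 4
2 →τ 1 →σ 6
3 →τ 2 →σ 3
4 →τ 3 →σ 1
5 →τ 6 →σ 2
6 →τ 4 →σ 5

σ∘τ = [4 6 3 1 2 5]


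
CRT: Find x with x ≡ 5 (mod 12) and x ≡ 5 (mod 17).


m₁ = 12, m₂ = 17, gcd = 1, so CRT applies. M = m₁·m₂ = 204
Let M₁ = M/m₁ = 17, M₂ = M/m₂ = 12
Find y₁ ≡ M₁⁻¹ (mod m₁): 17⁻¹ ≡ 5 (mod 12)
Find y₂ ≡ M₂⁻¹ (mod m₂): 12⁻¹ ≡ 10 (mod 17)
x = a₁·M₁·y₁ + a₂·M₂·y₂ = 5·17·5 + 5·12·10 = 1025
Reduce mod 204: x ≡ 5
Check: 5 mod 12 = 5 ✓, 5 mod 17 = 5 ✓

x ≡ 5 (mod 204)


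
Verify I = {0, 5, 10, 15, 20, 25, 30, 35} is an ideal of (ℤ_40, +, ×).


Check ideal conditions for I = {0, 5, 10, 15, 20, 25, 30, 35} in ℤ_40:
(1) I is an additive subgroup? Yes
(2) For r ∈ ℤ_40 and a ∈ I: r·a ∈ I? Yes

Yes, I is an ideal of ℤ_40


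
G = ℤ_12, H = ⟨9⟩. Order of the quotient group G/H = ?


|⟨9⟩| = n / gcd(9, 12) = 12 / 3 = 4
H is normal (ℤ_12 is abelian).
|G/H| = |G| / |H| = 12 / 4 = 3

|G/H| = 3


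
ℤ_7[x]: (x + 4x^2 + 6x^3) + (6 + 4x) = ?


Add coefficients mod 7:
x^0: 0 + 6 = 6 (mod 7)
x^1: 1 + 4 = 5 (mod 7)
x^2: 4 + 0 = 4 (mod 7)
x^3: 6 + 0 = 6 (mod 7)
Result: 6 + 5x + 4x^2 + 6x^3

f + g = 6 + 5x + 4x^2 + 6x^3


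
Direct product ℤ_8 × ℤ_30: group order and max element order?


|ℤ_8 × ℤ_30| = 8 × 30 = 240
Max element order = lcm(8,30) = 120
Cyclic? No (gcd=2)

|ℤ_8×ℤ_30| = 240, max element order = 120


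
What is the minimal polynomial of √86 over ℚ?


√86 satisfies x² - 86 = 0, irreducible over ℚ since 86 is squarefree

Minimal polynomial: x² - 86


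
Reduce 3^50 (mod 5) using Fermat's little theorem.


Fermat's little theorem: if p is prime and gcd(a,p)=1, then a^(p-1) ≡ 1 (mod p)
p = 5 is prime, gcd(3,5) = 1
Reduce exponent: 50 mod 4 = 2
So 3^50 ≡ 3^2 (mod 5)
3^2 mod 5 = 4

3^50 ≡ 4 (mod 5)


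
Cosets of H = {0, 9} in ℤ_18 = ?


H = {0, 9}, |H| = 2
Number of cosets = |G|/|H| = 18/2 = 9
0 + H = {0, 9}
1 + H = {1, 10}
2 + H = {2, 11}
3 + H = {3, 12}
4 + H = {4, 13}
5 + H = {5, 14}
6 + H = {6, 15}
7 + H = {7, 16}
8 + H = {8, 17}

Cosets: 0+H={0,9}; 1+H={1,10}; 2+H={2,11}; 3+H={3,12}; 4+H={4,13}; 5+H={5,14}; 6+H={6,15}; 7+H={7,16}; 8+H={8,17}


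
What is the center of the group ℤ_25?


Z(G) = {g ∈ G | gx = xg for all x ∈ G}
ℤ_25 is abelian, so Z(G) = G

Z(ℤ_25) = ℤ_25


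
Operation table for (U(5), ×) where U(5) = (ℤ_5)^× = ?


Elements: {1, 2, 3, 4}
Operation: multiplication mod 5
Entry (a, b) = (a × b) mod 5

Cayley table:
  | 1 | 2 | 3 | 4
1 | 1 | 2 | 3 | 4
2 | 2 | 4 | 1 | 3
3 | 3 | 1 | 4 | 2
4 | 4 | 3 | 2 | 1


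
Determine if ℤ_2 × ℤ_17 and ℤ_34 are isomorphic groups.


Comparing ℤ_2 × ℤ_17 and ℤ_34:
gcd(2,17) = 1, so ℤ_2 × ℤ_17 ≅ ℤ_34 (CRT)

Yes, ℤ_2 × ℤ_17 ≅ ℤ_34


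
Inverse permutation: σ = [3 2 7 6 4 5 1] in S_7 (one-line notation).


To find σ⁻¹, swap domain and range:
σ(1) = 3 → σ⁻¹(3) = 1
σ(2) = 2 → σ⁻¹(2) = 2
σ(3) = 7 → σ⁻¹(7) = 3
σ(4) = 6 → σ⁻¹(6) = 4
σ(5) = 4 → σ⁻¹(4) = 5
σ(6) = 5 → σ⁻¹(5) = 6
σ(7) = 1 → σ⁻¹(1) = 7

σ⁻¹ = [7 2 1 5 6 4 3]


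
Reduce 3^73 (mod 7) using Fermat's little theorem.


Fermat's little theorem: if p is prime and gcd(a,p)=1, then a^(p-1) ≡ 1 (mod p)
p = 7 is prime, gcd(3,7) = 1
Reduce exponent: 73 mod 6 = 1
So 3^73 ≡ 3^1 (mod 7)
3^1 mod 7 = 3

3^73 ≡ 3 (mod 7)


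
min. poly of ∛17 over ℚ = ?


∛17 satisfies x³ - 17 = 0, irreducible over ℚ (no rational root; 17 is not a perfect cube)

Minimal polynomial: x³ - 17


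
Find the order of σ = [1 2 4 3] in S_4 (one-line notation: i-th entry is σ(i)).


Cycle decomposition: (3 4)
Cycle lengths: 2
Order = lcm(2) = 2

ord(σ) = 2


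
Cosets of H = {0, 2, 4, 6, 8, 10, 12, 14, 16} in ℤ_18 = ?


H = {0, 2, 4, 6, 8, 10, 12, 14, 16}, |H| = 9
Number of cosets = |G|/|H| = 18/9 = 2
0 + H = {0, 2, 4, 6, 8, 10, 12, 14, 16}
1 + H = {1, 3, 5, 7, 9, 11, 13, 15, 17}

Cosets: 0+H={0,2,4,6,8,10,12,14,16}; 1+H={1,3,5,7,9,11,13,15,17}


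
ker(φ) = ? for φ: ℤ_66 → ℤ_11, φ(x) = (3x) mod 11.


Kernel = preimage of identity
ker(φ) = {x ∈ ℤ_66 : 3x ≡ 0 (mod 11)}. Since 11 | 66, φ is well-defined. The kernel is the cyclic subgroup ⟨11⟩ of ℤ_66 (order 6), i.e. {0, 11, 22, 33, 44, 55}

ker(φ) = {0, 11, 22, 33, 44, 55}


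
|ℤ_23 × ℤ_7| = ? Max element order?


|ℤ_23 × ℤ_7| = 23 × 7 = 161
Max element order = lcm(23,7) = 161
Cyclic? Yes (gcd=1)

|ℤ_23×ℤ_7| = 161, max element order = 161


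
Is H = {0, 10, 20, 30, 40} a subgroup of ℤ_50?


Subgroup test for H = {0, 10, 20, 30, 40} in (ℤ_50, +):
(1) 0 ∈ H? Yes
(2) Closure: for all a,b ∈ H, (a+b) mod 50 ∈ H? Yes
(3) Inverses: for all a ∈ H, -a mod 50 ∈ H? Yes

Yes, H is a subgroup of ℤ_50


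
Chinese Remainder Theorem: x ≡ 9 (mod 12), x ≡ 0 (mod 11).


m₁ = 12, m₂ = 11, gcd = 1, so CRT applies. M = m₁·m₂ = 132
Let M₁ = M/m₁ = 11, M₂ = M/m₂ = 12
Find y₁ ≡ M₁⁻¹ (mod m₁): 11⁻¹ ≡ 11 (mod 12)
Find y₂ ≡ M₂⁻¹ (mod m₂): 12⁻¹ ≡ 1 (mod 11)
x = a₁·M₁·y₁ + a₂·M₂·y₂ = 9·11·11 + 0·12·1 = 1089
Reduce mod 132: x ≡ 33
Check: 33 mod 12 = 9 ✓, 33 mod 11 = 0 ✓

x ≡ 33 (mod 132)


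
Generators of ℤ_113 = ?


g generates ℤ_n iff gcd(g,n) = 1
Prime factors of 113: 113
Generators are g ∈ {1,...,112} not divisible by any of these primes.
Generators: {1, 2, 3, 4, 5, 6, 7, 8, 9, 10, 11, 12, 13, 14, 15, 16, 17, 18, 19, 20, 21, 22, 23, 24, 25, 26, 27, 28, 29, 30, 31, 32, 33, 34, 35, 36, 37, 38, 39, 40, 41, 42, 43, 44, 45, 46, 47, 48, 49, 50, 51, 52, 53, 54, 55, 56, 57, 58, 59, 60, 61, 62, 63, 64, 65, 66, 67, 68, 69, 70, 71, 72, 73, 74, 75, 76, 77, 78, 79, 80, 81, 82, 83, 84, 85, 86, 87, 88, 89, 90, 91, 92, 93, 94, 95, 96, 97, 98, 99, 100, 101, 102, 103, 104, 105, 106, 107, 108, 109, 110, 111, 112}
Number of generators = φ(113) = 112

Generators of ℤ_113 = {1, 2, 3, 4, 5, 6, 7, 8, 9, 10, 11, 12, 13, 14, 15, 16, 17, 18, 19, 20, 21, 22, 23, 24, 25, 26, 27, 28, 29, 30, 31, 32, 33, 34, 35, 36, 37, 38, 39, 40, 41, 42, 43, 44, 45, 46, 47, 48, 49, 50, 51, 52, 53, 54, 55, 56, 57, 58, 59, 60, 61, 62, 63, 64, 65, 66, 67, 68, 69, 70, 71, 72, 73, 74, 75, 76, 77, 78, 79, 80, 81, 82, 83, 84, 85, 86, 87, 88, 89, 90, 91, 92, 93, 94, 95, 96, 97, 98, 99, 100, 101, 102, 103, 104, 105, 106, 107, 108, 109, 110, 111, 112}


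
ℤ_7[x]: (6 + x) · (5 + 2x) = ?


Expand and collect like terms; reduce coefficients mod 7:
x^0: 6·5 = 30 ≡ 2 (mod 7)
x^1: 6·2 + 1·5 = 17 ≡ 3 (mod 7)
x^2: 1·2 = 2 ≡ 2 (mod 7)
Result: 2 + 3x + 2x^2

f · g = 2 + 3x + 2x^2


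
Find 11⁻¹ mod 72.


Use the extended Euclidean algorithm to write 1 = 11·s + 72·t; then s mod 72 is the inverse.
Euclidean algorithm:
  11 = 0·72 + 11
  72 = 6·11 + 6
  11 = 1·6 + 5
  6 = 1·5 + 1
  5 = 5·1 + 0
gcd(11,72) = 1
Back-substitution gives: 11·(-13) + 72·(2) = 1
So 11⁻¹ ≡ -13 ≡ 59 (mod 72)
Check: 11 × 59 = 649 ≡ 1 (mod 72) ✓

11⁻¹ ≡ 59 (mod 72)


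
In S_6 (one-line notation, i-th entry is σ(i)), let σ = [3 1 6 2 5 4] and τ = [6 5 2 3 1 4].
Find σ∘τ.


σ∘τ: apply τ first, then σ
1 →τ 6 →σ 4
2 →τ 5 →σ 5
3 →τ 2 →σ 1
4 →τ 3 →σ 6
5 →τ 1 →σ 3
6 →τ 4 →σ 2

σ∘τ = [4 5 1 6 3 2]


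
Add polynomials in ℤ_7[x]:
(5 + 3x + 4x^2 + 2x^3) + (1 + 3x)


Add coefficients mod 7:
x^0: 5 + 1 = 6 (mod 7)
x^1: 3 + 3 = 6 (mod 7)
x^2: 4 + 0 = 4 (mod 7)
x^3: 2 + 0 = 2 (mod 7)
Result: 6 + 6x + 4x^2 + 2x^3

f + g = 6 + 6x + 4x^2 + 2x^3


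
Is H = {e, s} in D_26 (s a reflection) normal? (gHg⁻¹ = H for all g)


H = {e, s} in D_26 (s a reflection)
r·s·r⁻¹ = sr⁻² ≠ s for n ≥ 3, so {e, s} is not closed under conjugation

No, not a normal subgroup


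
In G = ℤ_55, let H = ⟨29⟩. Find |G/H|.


|⟨29⟩| = n / gcd(29, 55) = 55 / 1 = 55
H is normal (ℤ_55 is abelian).
|G/H| = |G| / |H| = 55 / 55 = 1

|G/H| = 1


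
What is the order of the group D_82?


|D_n| = 2n (n rotations and n reflections)
|D_82| = 2×82 = 164

|D_82| = 164


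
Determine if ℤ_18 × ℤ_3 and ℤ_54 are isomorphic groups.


Comparing ℤ_18 × ℤ_3 and ℤ_54:
gcd(18,3) = 3 ≠ 1. Max element order in ℤ_18×ℤ_3 is lcm(18,3) = 18 < 54, so it has no element of order 54

No, ℤ_18 × ℤ_3 ≇ ℤ_54


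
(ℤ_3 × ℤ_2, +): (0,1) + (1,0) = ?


Operation: componentwise addition mod (3, 2)
(0,1) + (1,0) = ((a₁+b₁) mod 3, (a₂+b₂) mod 2) with a = (0,1), b = (1,0)

(0,1) + (1,0) = (1,1)


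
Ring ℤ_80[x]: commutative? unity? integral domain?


ℤ_80 has zero divisors (2·40 ≡ 0), and these lift to constant zero divisors in ℤ_80[x]; so not an integral domain
Commutative: Yes
Integral domain: No
Has unity: Yes

ℤ_80[x]: Commutative=Yes, Unity=Yes


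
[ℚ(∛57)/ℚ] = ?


∛57 has minimal polynomial x³ - 57 (irreducible over ℚ since 57 is not a perfect cube)

[ℚ(∛57)/ℚ] = 3


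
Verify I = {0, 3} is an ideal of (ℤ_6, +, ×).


Check ideal conditions for I = {0, 3} in ℤ_6:
(1) I is an additive subgroup? Yes
(2) For r ∈ ℤ_6 and a ∈ I: r·a ∈ I? Yes

Yes, I is an ideal of ℤ_6


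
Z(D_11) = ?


Z(G) = {g ∈ G | gx = xg for all x ∈ G}
For odd n, Z(D_n) = {e}: no nontrivial rotation commutes with all reflections

Z(D_11) = {e}


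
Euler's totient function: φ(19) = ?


φ(n) = count of k ∈ {1,...,n} with gcd(k,n)=1
Coprimes to 19: {1, 2, 3, 4, 5, 6, 7, 8, 9, 10, 11, 12, 13, 14, 15, 16, 17, 18}
Count: 18

φ(19) = 18


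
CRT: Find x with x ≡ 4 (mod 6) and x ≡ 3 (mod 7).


m₁ = 6, m₂ = 7, gcd = 1, so CRT applies. M = m₁·m₂ = 42
Let M₁ = M/m₁ = 7, M₂ = M/m₂ = 6
Find y₁ ≡ M₁⁻¹ (mod m₁): 7⁻¹ ≡ 1 (mod 6)
Find y₂ ≡ M₂⁻¹ (mod m₂): 6⁻¹ ≡ 6 (mod 7)
x = a₁·M₁·y₁ + a₂·M₂·y₂ = 4·7·1 + 3·6·6 = 136
Reduce mod 42: x ≡ 10
Check: 10 mod 6 = 4 ✓, 10 mod 7 = 3 ✓

x ≡ 10 (mod 42)


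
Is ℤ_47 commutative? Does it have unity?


ℤ_47 is a commutative ring with unity 1; 47 is prime, so ℤ_47 is a field (hence an integral domain)
Commutative: Yes
Integral domain: Yes
Has unity: Yes

ℤ_47: Commutative=Yes, Unity=Yes


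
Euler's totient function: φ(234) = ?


Factor n: 234 = 2 × 3^2 × 13
φ(n) = n · ∏(1 - 1/p) over distinct primes p | n
φ(234) = 234 · (1 - 1/2) · (1 - 1/3) · (1 - 1/13) = 72

φ(234) = 72


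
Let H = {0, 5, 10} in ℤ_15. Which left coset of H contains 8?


8 + H = {8 + h (mod 15) : h ∈ H}
8+0=8, 8+5=13, 8+10=3
8 + H = {3, 8, 13} = 3 + H

8 + H = {3, 8, 13}


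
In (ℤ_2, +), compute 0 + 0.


Operation: addition mod 2
0 + 0 = (a + b) mod 2 with a = 0, b = 0

0 + 0 = 0


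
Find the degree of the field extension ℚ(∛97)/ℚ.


∛97 has minimal polynomial x³ - 97 (irreducible over ℚ since 97 is not a perfect cube)

[ℚ(∛97)/ℚ] = 3


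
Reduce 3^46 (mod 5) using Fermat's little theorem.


Fermat's little theorem: if p is prime and gcd(a,p)=1, then a^(p-1) ≡ 1 (mod p)
p = 5 is prime, gcd(3,5) = 1
Reduce exponent: 46 mod 4 = 2
So 3^46 ≡ 3^2 (mod 5)
3^2 mod 5 = 4

3^46 ≡ 4 (mod 5)


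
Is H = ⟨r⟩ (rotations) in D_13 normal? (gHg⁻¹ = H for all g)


H = ⟨r⟩ (rotations) in D_13
The rotation subgroup ⟨r⟩ has index 2 in D_13, so it is normal

Yes, normal subgroup


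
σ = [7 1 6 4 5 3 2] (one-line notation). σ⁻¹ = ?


To find σ⁻¹, swap domain and range:
σ(1) = 7 → σ⁻¹(7) = 1
σ(2) = 1 → σ⁻¹(1) = 2
σ(3) = 6 → σ⁻¹(6) = 3
σ(4) = 4 → σ⁻¹(4) = 4
σ(5) = 5 → σ⁻¹(5) = 5
σ(6) = 3 → σ⁻¹(3) = 6
σ(7) = 2 → σ⁻¹(2) = 7

σ⁻¹ = [2 7 6 4 5 3 1]


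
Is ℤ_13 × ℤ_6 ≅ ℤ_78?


Comparing ℤ_13 × ℤ_6 and ℤ_78:
gcd(13,6) = 1, so ℤ_13 × ℤ_6 ≅ ℤ_78 (CRT)

Yes, ℤ_13 × ℤ_6 ≅ ℤ_78


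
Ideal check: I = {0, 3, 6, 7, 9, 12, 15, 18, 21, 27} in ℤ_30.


Check ideal conditions for I = {0, 3, 6, 7, 9, 12, 15, 18, 21, 27} in ℤ_30:
(1) I is an additive subgroup? No
(2) For r ∈ ℤ_30 and a ∈ I: r·a ∈ I? No  [counterexample: r=2, a=7, r·a mod 30 = 14 ∉ I]

No, I is not an ideal of ℤ_30


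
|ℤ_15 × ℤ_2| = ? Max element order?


|ℤ_15 × ℤ_2| = 15 × 2 = 30
Max element order = lcm(15,2) = 30
Cyclic? Yes (gcd=1)

|ℤ_15×ℤ_2| = 30, max element order = 30


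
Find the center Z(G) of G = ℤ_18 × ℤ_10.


Z(G) = {g ∈ G | gx = xg for all x ∈ G}
Direct product of abelian groups is abelian, so Z(G) = G

Z(ℤ_18 × ℤ_10) = ℤ_18 × ℤ_10


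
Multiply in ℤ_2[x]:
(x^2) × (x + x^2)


Expand and collect like terms; reduce coefficients mod 2:
x^0: 0·0 = 0 ≡ 0 (mod 2)
x^1: 0·1 + 0·0 = 0 ≡ 0 (mod 2)
x^2: 0·1 + 0·1 + 1·0 = 0 ≡ 0 (mod 2)
x^3: 0·1 + 1·1 = 1 ≡ 1 (mod 2)
x^4: 1·1 = 1 ≡ 1 (mod 2)
Result: x^3 + x^4

f · g = x^3 + x^4


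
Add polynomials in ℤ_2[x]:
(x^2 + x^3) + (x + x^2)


Add coefficients mod 2:
x^0: 0 + 0 = 0 (mod 2)
x^1: 0 + 1 = 1 (mod 2)
x^2: 1 + 1 = 0 (mod 2)
x^3: 1 + 0 = 1 (mod 2)
Result: x + x^3

f + g = x + x^3


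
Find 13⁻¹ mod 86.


Use the extended Euclidean algorithm to write 1 = 13·s + 86·t; then s mod 86 is the inverse.
Euclidean algorithm:
  13 = 0·86 + 13
  86 = 6·13 + 8
  13 = 1·8 + 5
  8 = 1·5 + 3
  5 = 1·3 + 2
  3 = 1·2 + 1
  2 = 2·1 + 0
gcd(13,86) = 1
Back-substitution gives: 13·(-33) + 86·(5) = 1
So 13⁻¹ ≡ -33 ≡ 53 (mod 86)
Check: 13 × 53 = 689 ≡ 1 (mod 86) ✓

13⁻¹ ≡ 53 (mod 86)


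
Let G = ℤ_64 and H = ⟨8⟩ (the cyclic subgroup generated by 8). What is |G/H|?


|⟨8⟩| = n / gcd(8, 64) = 64 / 8 = 8
H is normal (ℤ_64 is abelian).
|G/H| = |G| / |H| = 64 / 8 = 8

|G/H| = 8


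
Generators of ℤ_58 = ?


g generates ℤ_n iff gcd(g,n) = 1
Prime factors of 58: 2, 29
Generators are g ∈ {1,...,57} not divisible by any of these primes.
Generators: {1, 3, 5, 7, 9, 11, 13, 15, 17, 19, 21, 23, 25, 27, 31, 33, 35, 37, 39, 41, 43, 45, 47, 49, 51, 53, 55, 57}
Number of generators = φ(58) = 28

Generators of ℤ_58 = {1, 3, 5, 7, 9, 11, 13, 15, 17, 19, 21, 23, 25, 27, 31, 33, 35, 37, 39, 41, 43, 45, 47, 49, 51, 53, 55, 57}


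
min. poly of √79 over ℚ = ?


√79 satisfies x² - 79 = 0, irreducible over ℚ since 79 is squarefree

Minimal polynomial: x² - 79


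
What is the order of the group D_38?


|D_n| = 2n (n rotations and n reflections)
|D_38| = 2×38 = 76

|D_38| = 76


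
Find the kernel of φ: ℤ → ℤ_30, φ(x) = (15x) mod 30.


Kernel = preimage of identity
ker(φ) = {x ∈ ℤ : 15x ≡ 0 (mod 30)}. gcd(15,30) = 15, so 15x ≡ 0 (mod 30) ⟺ x ≡ 0 (mod 30/15 = 2). Hence ker(φ) = 2ℤ

ker(φ) = 2ℤ


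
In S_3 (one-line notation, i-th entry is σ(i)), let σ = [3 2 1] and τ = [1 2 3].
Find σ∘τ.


σ∘τ: apply τ first, then σ
1 →τ 1 →σ 3
2 →τ 2 →σ 2
3 →τ 3 →σ 1

σ∘τ = [3 2 1]


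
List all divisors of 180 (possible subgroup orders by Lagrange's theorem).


Lagrange's theorem: |H| divides |G|
|G| = 180
Divisors of 180: 1, 2, 3, 4, 5, 6, 9, 10, 12, 15, 18, 20, 30, 36, 45, 60, 90, 180

Possible subgroup orders: {1, 2, 3, 4, 5, 6, 9, 10, 12, 15, 18, 20, 30, 36, 45, 60, 90, 180}


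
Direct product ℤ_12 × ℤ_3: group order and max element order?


|ℤ_12 × ℤ_3| = 12 × 3 = 36
Max element order = lcm(12,3) = 12
Cyclic? No (gcd=3)

|ℤ_12×ℤ_3| = 36, max element order = 12


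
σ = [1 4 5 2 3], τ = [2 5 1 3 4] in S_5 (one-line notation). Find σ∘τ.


σ∘τ: apply τ first, then σ
1 →τ 2 →σ 4
2 →τ 5 →σ 3
3 →τ 1 →σ 1
4 →τ 3 →σ 5
5 →τ 4 →σ 2

σ∘τ = [4 3 1 5 2]


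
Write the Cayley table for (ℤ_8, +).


Elements: {0, 1, 2, 3, 4, 5, 6, 7}
Operation: addition mod 8
Entry (a, b) = (a + b) mod 8

Cayley table:
  | 0 | 1 | 2 | 3 | 4 | 5 | 6 | 7
0 | 0 | 1 | 2 | 3 | 4 | 5 | 6 | 7
1 | 1 | 2 | 3 | 4 | 5 | 6 | 7 | 0
2 | 2 | 3 | 4 | 5 | 6 | 7 | 0 | 1
3 | 3 | 4 | 5 | 6 | 7 | 0 | 1 | 2
4 | 4 | 5 | 6 | 7 | 0 | 1 | 2 | 3
5 | 5 | 6 | 7 | 0 | 1 | 2 | 3 | 4
6 | 6 | 7 | 0 | 1 | 2 | 3 | 4 | 5
7 | 7 | 0 | 1 | 2 | 3 | 4 | 5 | 6


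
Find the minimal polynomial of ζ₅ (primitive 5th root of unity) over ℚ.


ζ₅ is a root of Φ₅(x) = x⁴ + x³ + x² + x + 1, irreducible over ℚ

Minimal polynomial: x⁴ + x³ + x² + x + 1


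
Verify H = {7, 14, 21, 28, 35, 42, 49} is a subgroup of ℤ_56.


Subgroup test for H = {7, 14, 21, 28, 35, 42, 49} in (ℤ_56, +):
(1) 0 ∈ H? No
(2) Closure: for all a,b ∈ H, (a+b) mod 56 ∈ H? No  [counterexample: 7 + 49 = 0 ∉ H]
(3) Inverses: for all a ∈ H, -a mod 56 ∈ H? Yes

No, H is not a subgroup of ℤ_56


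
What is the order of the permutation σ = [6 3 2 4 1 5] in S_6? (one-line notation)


Cycle decomposition: (1 6 5) (2 3)
Cycle lengths: 3, 2
Order = lcm(3, 2) = 6

ord(σ) = 6


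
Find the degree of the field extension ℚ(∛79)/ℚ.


∛79 has minimal polynomial x³ - 79 (irreducible over ℚ since 79 is not a perfect cube)

[ℚ(∛79)/ℚ] = 3


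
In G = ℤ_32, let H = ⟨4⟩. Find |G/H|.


|⟨4⟩| = n / gcd(4, 32) = 32 / 4 = 8
H is normal (ℤ_32 is abelian).
|G/H| = |G| / |H| = 32 / 8 = 4

|G/H| = 4


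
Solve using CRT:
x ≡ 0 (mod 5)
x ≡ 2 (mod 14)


m₁ = 5, m₂ = 14, gcd = 1, so CRT applies. M = m₁·m₂ = 70
Let M₁ = M/m₁ = 14, M₂ = M/m₂ = 5
Find y₁ ≡ M₁⁻¹ (mod m₁): 14⁻¹ ≡ 4 (mod 5)
Find y₂ ≡ M₂⁻¹ (mod m₂): 5⁻¹ ≡ 3 (mod 14)
x = a₁·M₁·y₁ + a₂·M₂·y₂ = 0·14·4 + 2·5·3 = 30
Reduce mod 70: x ≡ 30
Check: 30 mod 5 = 0 ✓, 30 mod 14 = 2 ✓

x ≡ 30 (mod 70)


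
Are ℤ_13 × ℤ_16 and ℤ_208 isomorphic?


Comparing ℤ_13 × ℤ_16 and ℤ_208:
gcd(13,16) = 1, so ℤ_13 × ℤ_16 ≅ ℤ_208 (CRT)

Yes, ℤ_13 × ℤ_16 ≅ ℤ_208


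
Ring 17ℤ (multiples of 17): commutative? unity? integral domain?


17ℤ is a commutative ring under +,× but has no multiplicative identity (1 ∉ 17ℤ); it has no zero divisors, but without unity it is not an integral domain
Commutative: Yes
Integral domain: No
Has unity: No

17ℤ (multiples of 17): Commutative=Yes, Unity=No


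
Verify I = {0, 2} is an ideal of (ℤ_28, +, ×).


Check ideal conditions for I = {0, 2} in ℤ_28:
(1) I is an additive subgroup? No
(2) For r ∈ ℤ_28 and a ∈ I: r·a ∈ I? No  [counterexample: r=2, a=2, r·a mod 28 = 4 ∉ I]

No, I is not an ideal of ℤ_28


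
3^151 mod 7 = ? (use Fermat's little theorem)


Fermat's little theorem: if p is prime and gcd(a,p)=1, then a^(p-1) ≡ 1 (mod p)
p = 7 is prime, gcd(3,7) = 1
Reduce exponent: 151 mod 6 = 1
So 3^151 ≡ 3^1 (mod 7)
3^1 mod 7 = 3

3^151 ≡ 3 (mod 7)


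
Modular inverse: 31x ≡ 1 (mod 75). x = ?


Use the extended Euclidean algorithm to write 1 = 31·s + 75·t; then s mod 75 is the inverse.
Euclidean algorithm:
  31 = 0·75 + 31
  75 = 2·31 + 13
  31 = 2·13 + 5
  13 = 2·5 + 3
  5 = 1·3 + 2
  3 = 1·2 + 1
  2 = 2·1 + 0
gcd(31,75) = 1
Back-substitution gives: 31·(-29) + 75·(12) = 1
So 31⁻¹ ≡ -29 ≡ 46 (mod 75)
Check: 31 × 46 = 1426 ≡ 1 (mod 75) ✓

31⁻¹ ≡ 46 (mod 75)


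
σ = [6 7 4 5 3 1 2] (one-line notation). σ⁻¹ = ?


To find σ⁻¹, swap domain and range:
σ(1) = 6 → σ⁻¹(6) = 1
σ(2) = 7 → σ⁻¹(7) = 2
σ(3) = 4 → σ⁻¹(4) = 3
σ(4) = 5 → σ⁻¹(5) = 4
σ(5) = 3 → σ⁻¹(3) = 5
σ(6) = 1 → σ⁻¹(1) = 6
σ(7) = 2 → σ⁻¹(2) = 7

σ⁻¹ = [6 7 5 3 4 1 2]


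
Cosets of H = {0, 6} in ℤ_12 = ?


H = {0, 6}, |H| = 2
Number of cosets = |G|/|H| = 12/2 = 6
0 + H = {0, 6}
1 + H = {1, 7}
2 + H = {2, 8}
3 + H = {3, 9}
4 + H = {4, 10}
5 + H = {5, 11}

Cosets: 0+H={0,6}; 1+H={1,7}; 2+H={2,8}; 3+H={3,9}; 4+H={4,10}; 5+H={5,11}


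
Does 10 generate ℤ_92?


g generates ℤ_n iff gcd(g, n) = 1
gcd(10, 92) = 2
Since gcd = 2 ≠ 1, ⟨10⟩ has order 46 < 92, so 10 is not a generator.

No, 10 does not generate ℤ_92


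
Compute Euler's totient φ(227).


Factor n: 227 = 227
φ(n) = n · ∏(1 - 1/p) over distinct primes p | n
φ(227) = 227 · (1 - 1/227) = 226

φ(227) = 226


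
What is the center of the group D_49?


Z(G) = {g ∈ G | gx = xg for all x ∈ G}
For odd n, Z(D_n) = {e}: no nontrivial rotation commutes with all reflections

Z(D_49) = {e}


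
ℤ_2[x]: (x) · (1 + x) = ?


Expand and collect like terms; reduce coefficients mod 2:
x^0: 0·1 = 0 ≡ 0 (mod 2)
x^1: 0·1 + 1·1 = 1 ≡ 1 (mod 2)
x^2: 1·1 = 1 ≡ 1 (mod 2)
Result: x + x^2

f · g = x + x^2


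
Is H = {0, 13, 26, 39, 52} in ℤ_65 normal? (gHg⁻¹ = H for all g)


H = {0, 13, 26, 39, 52} in ℤ_65
ℤ_65 is abelian; every subgroup of an abelian group is normal

Yes, normal subgroup


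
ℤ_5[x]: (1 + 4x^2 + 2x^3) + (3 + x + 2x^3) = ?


Add coefficients mod 5:
x^0: 1 + 3 = 4 (mod 5)
x^1: 0 + 1 = 1 (mod 5)
x^2: 4 + 0 = 4 (mod 5)
x^3: 2 + 2 = 4 (mod 5)
Result: 4 + x + 4x^2 + 4x^3

f + g = 4 + x + 4x^2 + 4x^3


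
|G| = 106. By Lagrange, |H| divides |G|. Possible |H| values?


Lagrange's theorem: |H| divides |G|
|G| = 106
Divisors of 106: 1, 2, 53, 106

Possible subgroup orders: {1, 2, 53, 106}


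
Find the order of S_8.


|S_n| = n! (number of permutations of n symbols)
|S_8| = 8! = 40320

|S_8| = 40320


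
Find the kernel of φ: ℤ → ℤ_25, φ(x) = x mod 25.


Kernel = preimage of identity
ker(φ) = {x ∈ ℤ : x ≡ 0 (mod 25)} = 25ℤ = {0, ±25, ±50, ...}

ker(φ) = 25ℤ


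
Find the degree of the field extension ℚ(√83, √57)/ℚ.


[ℚ(√83,√57):ℚ] = [ℚ(√83,√57):ℚ(√83)]·[ℚ(√83):ℚ] = 2·2 = 4

[ℚ(√83, √57)/ℚ] = 4


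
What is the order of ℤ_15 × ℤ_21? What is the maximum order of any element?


|ℤ_15 × ℤ_21| = 15 × 21 = 315
Max element order = lcm(15,21) = 105
Cyclic? No (gcd=3)

|ℤ_15×ℤ_21| = 315, max element order = 105


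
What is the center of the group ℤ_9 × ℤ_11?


Z(G) = {g ∈ G | gx = xg for all x ∈ G}
Direct product of abelian groups is abelian, so Z(G) = G

Z(ℤ_9 × ℤ_11) = ℤ_9 × ℤ_11


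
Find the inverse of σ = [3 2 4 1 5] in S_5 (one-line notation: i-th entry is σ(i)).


To find σ⁻¹, swap domain and range:
σ(1) = 3 → σ⁻¹(3) = 1
σ(2) = 2 → σ⁻¹(2) = 2
σ(3) = 4 → σ⁻¹(4) = 3
σ(4) = 1 → σ⁻¹(1) = 4
σ(5) = 5 → σ⁻¹(5) = 5

σ⁻¹ = [4 2 1 3 5]


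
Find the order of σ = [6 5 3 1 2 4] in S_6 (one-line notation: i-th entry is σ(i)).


Cycle decomposition: (1 6 4) (2 5)
Cycle lengths: 3, 2
Order = lcm(3, 2) = 6

ord(σ) = 6


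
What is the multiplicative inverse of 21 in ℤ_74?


Use the extended Euclidean algorithm to write 1 = 21·s + 74·t; then s mod 74 is the inverse.
Euclidean algorithm:
  21 = 0·74 + 21
  74 = 3·21 + 11
  21 = 1·11 + 10
  11 = 1·10 + 1
  10 = 10·1 + 0
gcd(21,74) = 1
Back-substitution gives: 21·(-7) + 74·(2) = 1
So 21⁻¹ ≡ -7 ≡ 67 (mod 74)
Check: 21 × 67 = 1407 ≡ 1 (mod 74) ✓

21⁻¹ ≡ 67 (mod 74)


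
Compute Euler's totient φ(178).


Factor n: 178 = 2 × 89
φ(n) = n · ∏(1 - 1/p) over distinct primes p | n
φ(178) = 178 · (1 - 1/2) · (1 - 1/89) = 88

φ(178) = 88


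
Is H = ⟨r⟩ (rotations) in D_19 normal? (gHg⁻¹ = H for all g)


H = ⟨r⟩ (rotations) in D_19
The rotation subgroup ⟨r⟩ has index 2 in D_19, so it is normal

Yes, normal subgroup


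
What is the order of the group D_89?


|D_n| = 2n (n rotations and n reflections)
|D_89| = 2×89 = 178

|D_89| = 178


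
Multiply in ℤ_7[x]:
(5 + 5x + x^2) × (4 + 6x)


Expand and collect like terms; reduce coefficients mod 7:
x^0: 5·4 = 20 ≡ 6 (mod 7)
x^1: 5·6 + 5·4 = 50 ≡ 1 (mod 7)
x^2: 5·6 + 1·4 = 34 ≡ 6 (mod 7)
x^3: 1·6 = 6 ≡ 6 (mod 7)
Result: 6 + x + 6x^2 + 6x^3

f · g = 6 + x + 6x^2 + 6x^3


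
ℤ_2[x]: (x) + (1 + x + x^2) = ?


Add coefficients mod 2:
x^0: 0 + 1 = 1 (mod 2)
x^1: 1 + 1 = 0 (mod 2)
x^2: 0 + 1 = 1 (mod 2)
Result: 1 + x^2

f + g = 1 + x^2


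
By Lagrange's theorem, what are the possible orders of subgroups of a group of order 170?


Lagrange's theorem: |H| divides |G|
|G| = 170
Divisors of 170: 1, 2, 5, 10, 17, 34, 85, 170

Possible subgroup orders: {1, 2, 5, 10, 17, 34, 85, 170}


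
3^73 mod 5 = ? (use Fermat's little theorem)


Fermat's little theorem: if p is prime and gcd(a,p)=1, then a^(p-1) ≡ 1 (mod p)
p = 5 is prime, gcd(3,5) = 1
Reduce exponent: 73 mod 4 = 1
So 3^73 ≡ 3^1 (mod 5)
3^1 mod 5 = 3

3^73 ≡ 3 (mod 5)


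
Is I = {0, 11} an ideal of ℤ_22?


Check ideal conditions for I = {0, 11} in ℤ_22:
(1) I is an additive subgroup? Yes
(2) For r ∈ ℤ_22 and a ∈ I: r·a ∈ I? Yes

Yes, I is an ideal of ℤ_22


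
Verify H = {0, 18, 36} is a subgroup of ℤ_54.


Subgroup test for H = {0, 18, 36} in (ℤ_54, +):
(1) 0 ∈ H? Yes
(2) Closure: for all a,b ∈ H, (a+b) mod 54 ∈ H? Yes
(3) Inverses: for all a ∈ H, -a mod 54 ∈ H? Yes

Yes, H is a subgroup of ℤ_54


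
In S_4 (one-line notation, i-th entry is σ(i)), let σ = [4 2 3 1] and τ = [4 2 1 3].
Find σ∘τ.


σ∘τ: apply τ first, then σ
1 →τ 4 →σ 1
2 →τ 2 →σ 2
3 →τ 1 →σ 4
4 →τ 3 →σ 3

σ∘τ = [1 2 4 3]


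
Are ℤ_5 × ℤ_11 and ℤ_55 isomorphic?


Comparing ℤ_5 × ℤ_11 and ℤ_55:
gcd(5,11) = 1, so ℤ_5 × ℤ_11 ≅ ℤ_55 (CRT)

Yes, ℤ_5 × ℤ_11 ≅ ℤ_55


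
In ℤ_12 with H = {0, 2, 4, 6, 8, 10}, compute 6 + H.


6 + H = {6 + h (mod 12) : h ∈ H}
6+0=6, 6+2=8, 6+4=10, 6+6=0, 6+8=2, 6+10=4
6 + H = {0, 2, 4, 6, 8, 10} = 0 + H

6 + H = {0, 2, 4, 6, 8, 10}


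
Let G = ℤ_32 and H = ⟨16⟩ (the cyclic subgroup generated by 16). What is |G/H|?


|⟨16⟩| = n / gcd(16, 32) = 32 / 16 = 2
H is normal (ℤ_32 is abelian).
|G/H| = |G| / |H| = 32 / 2 = 16

|G/H| = 16


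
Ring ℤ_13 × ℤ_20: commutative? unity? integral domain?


Direct product ring; commutative with unity (1,1); but (1,0)·(0,1) = (0,0) gives zero divisors, so not an integral domain
Commutative: Yes
Integral domain: No
Has unity: Yes

ℤ_13 × ℤ_20: Commutative=Yes, Unity=Yes


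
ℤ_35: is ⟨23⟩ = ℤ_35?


g generates ℤ_n iff gcd(g, n) = 1
gcd(23, 35) = 1
Since gcd = 1, 23 is a generator.

Yes, 23 generates ℤ_35


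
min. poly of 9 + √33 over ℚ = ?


Let α = 9 + √33. Then α - 9 = √33, so (α - 9)² = 33, giving α² - 18α + 48 = 0. Degree 2 and α ∉ ℚ, so this is the minimal polynomial.

Minimal polynomial: x² - 18x + 48


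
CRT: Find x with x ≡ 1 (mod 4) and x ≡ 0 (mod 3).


m₁ = 4, m₂ = 3, gcd = 1, so CRT applies. M = m₁·m₂ = 12
Let M₁ = M/m₁ = 3, M₂ = M/m₂ = 4
Find y₁ ≡ M₁⁻¹ (mod m₁): 3⁻¹ ≡ 3 (mod 4)
Find y₂ ≡ M₂⁻¹ (mod m₂): 4⁻¹ ≡ 1 (mod 3)
x = a₁·M₁·y₁ + a₂·M₂·y₂ = 1·3·3 + 0·4·1 = 9
Reduce mod 12: x ≡ 9
Check: 9 mod 4 = 1 ✓, 9 mod 3 = 0 ✓

x ≡ 9 (mod 12)


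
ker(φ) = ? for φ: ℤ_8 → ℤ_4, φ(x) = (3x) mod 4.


Kernel = preimage of identity
ker(φ) = {x ∈ ℤ_8 : 3x ≡ 0 (mod 4)}. Since 4 | 8, φ is well-defined. The kernel is the cyclic subgroup ⟨4⟩ of ℤ_8 (order 2), i.e. {0, 4}

ker(φ) = {0, 4}


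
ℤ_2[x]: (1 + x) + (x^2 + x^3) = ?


Add coefficients mod 2:
x^0: 1 + 0 = 1 (mod 2)
x^1: 1 + 0 = 1 (mod 2)
x^2: 0 + 1 = 1 (mod 2)
x^3: 0 + 1 = 1 (mod 2)
Result: 1 + x + x^2 + x^3

f + g = 1 + x + x^2 + x^3


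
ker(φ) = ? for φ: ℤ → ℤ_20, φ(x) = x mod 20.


Kernel = preimage of identity
ker(φ) = {x ∈ ℤ : x ≡ 0 (mod 20)} = 20ℤ = {0, ±20, ±40, ...}

ker(φ) = 20ℤ


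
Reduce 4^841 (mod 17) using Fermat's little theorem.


Fermat's little theorem: if p is prime and gcd(a,p)=1, then a^(p-1) ≡ 1 (mod p)
p = 17 is prime, gcd(4,17) = 1
Reduce exponent: 841 mod 16 = 9
So 4^841 ≡ 4^9 (mod 17)
4^9 mod 17 = 4

4^841 ≡ 4 (mod 17)


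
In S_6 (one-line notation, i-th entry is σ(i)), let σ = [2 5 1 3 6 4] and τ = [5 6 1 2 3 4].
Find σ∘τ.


σ∘τ: apply τ first, then σ
1 →τ 5 →σ 6
2 →τ 6 →σ 4
3 →τ 1 →σ 2
4 →τ 2 →σ 5
5 →τ 3 →σ 1
6 →τ 4 →σ 3

σ∘τ = [6 4 2 5 1 3]


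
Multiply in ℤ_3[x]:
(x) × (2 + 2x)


Expand and collect like terms; reduce coefficients mod 3:
x^0: 0·2 = 0 ≡ 0 (mod 3)
x^1: 0·2 + 1·2 = 2 ≡ 2 (mod 3)
x^2: 1·2 = 2 ≡ 2 (mod 3)
Result: 2x + 2x^2

f · g = 2x + 2x^2


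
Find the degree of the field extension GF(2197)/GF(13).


GF(2197) = GF(13^3), so the extension degree is 3

[GF(2197)/GF(13)] = 3


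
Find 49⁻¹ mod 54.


Use the extended Euclidean algorithm to write 1 = 49·s + 54·t; then s mod 54 is the inverse.
Euclidean algorithm:
  49 = 0·54 + 49
  54 = 1·49 + 5
  49 = 9·5 + 4
  5 = 1·4 + 1
  4 = 4·1 + 0
gcd(49,54) = 1
Back-substitution gives: 49·(-11) + 54·(10) = 1
So 49⁻¹ ≡ -11 ≡ 43 (mod 54)
Check: 49 × 43 = 2107 ≡ 1 (mod 54) ✓

49⁻¹ ≡ 43 (mod 54)


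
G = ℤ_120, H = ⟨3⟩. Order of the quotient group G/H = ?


|⟨3⟩| = n / gcd(3, 120) = 120 / 3 = 40
H is normal (ℤ_120 is abelian).
|G/H| = |G| / |H| = 120 / 40 = 3

|G/H| = 3


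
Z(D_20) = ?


Z(G) = {g ∈ G | gx = xg for all x ∈ G}
For even n, Z(D_n) = {e, r^(n/2)}: the 180° rotation r^10 commutes with every reflection and rotation

Z(D_20) = {e, r^10}


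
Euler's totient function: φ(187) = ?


Factor n: 187 = 11 × 17
φ(n) = n · ∏(1 - 1/p) over distinct primes p | n
φ(187) = 187 · (1 - 1/11) · (1 - 1/17) = 160

φ(187) = 160


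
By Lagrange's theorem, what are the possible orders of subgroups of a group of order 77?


Lagrange's theorem: |H| divides |G|
|G| = 77
Divisors of 77: 1, 7, 11, 77

Possible subgroup orders: {1, 7, 11, 77}


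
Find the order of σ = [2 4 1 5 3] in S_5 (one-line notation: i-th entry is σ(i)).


Cycle decomposition: (1 2 4 5 3)
Cycle lengths: 5
Order = lcm(5) = 5

ord(σ) = 5


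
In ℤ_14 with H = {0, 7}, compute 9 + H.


9 + H = {9 + h (mod 14) : h ∈ H}
9+0=9, 9+7=2
9 + H = {2, 9} = 2 + H

9 + H = {2, 9}


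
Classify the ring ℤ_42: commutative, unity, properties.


ℤ_42 is a commutative ring with unity 1; 42 = 2×21 is composite, so 2·21 ≡ 0 gives zero divisors (not an integral domain)
Commutative: Yes
Integral domain: No
Has unity: Yes

ℤ_42: Commutative=Yes, Unity=Yes


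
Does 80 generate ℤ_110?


g generates ℤ_n iff gcd(g, n) = 1
gcd(80, 110) = 10
Since gcd = 10 ≠ 1, ⟨80⟩ has order 11 < 110, so 80 is not a generator.

No, 80 does not generate ℤ_110


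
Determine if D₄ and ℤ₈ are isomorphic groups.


Comparing D₄ and ℤ₈:
D₄ is non-abelian, ℤ₈ is abelian

No, D₄ ≇ ℤ₈


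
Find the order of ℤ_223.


ℤ_n has n elements.

|ℤ_223| = 223


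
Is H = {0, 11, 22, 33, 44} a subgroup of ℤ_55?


Subgroup test for H = {0, 11, 22, 33, 44} in (ℤ_55, +):
(1) 0 ∈ H? Yes
(2) Closure: for all a,b ∈ H, (a+b) mod 55 ∈ H? Yes
(3) Inverses: for all a ∈ H, -a mod 55 ∈ H? Yes

Yes, H is a subgroup of ℤ_55


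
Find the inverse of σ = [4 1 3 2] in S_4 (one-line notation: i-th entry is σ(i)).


To find σ⁻¹, swap domain and range:
σ(1) = 4 → σ⁻¹(4) = 1
σ(2) = 1 → σ⁻¹(1) = 2
σ(3) = 3 → σ⁻¹(3) = 3
σ(4) = 2 → σ⁻¹(2) = 4

σ⁻¹ = [2 4 3 1]


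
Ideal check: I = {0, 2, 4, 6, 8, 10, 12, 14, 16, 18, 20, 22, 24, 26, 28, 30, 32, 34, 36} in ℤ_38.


Check ideal conditions for I = {0, 2, 4, 6, 8, 10, 12, 14, 16, 18, 20, 22, 24, 26, 28, 30, 32, 34, 36} in ℤ_38:
(1) I is an additive subgroup? Yes
(2) For r ∈ ℤ_38 and a ∈ I: r·a ∈ I? Yes

Yes, I is an ideal of ℤ_38
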